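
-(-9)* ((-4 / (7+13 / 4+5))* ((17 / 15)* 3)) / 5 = -2448 / 1525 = -1.61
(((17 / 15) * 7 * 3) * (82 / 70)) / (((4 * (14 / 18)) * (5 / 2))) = 6273 / 1750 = 3.58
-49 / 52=-0.94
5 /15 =1 /3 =0.33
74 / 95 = 0.78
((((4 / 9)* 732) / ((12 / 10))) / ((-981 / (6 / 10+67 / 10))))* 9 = -17812 / 981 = -18.16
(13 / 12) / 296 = 13 / 3552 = 0.00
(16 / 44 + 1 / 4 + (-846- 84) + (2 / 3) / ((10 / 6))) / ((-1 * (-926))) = -204377 / 203720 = -1.00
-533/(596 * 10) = -533/5960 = -0.09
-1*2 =-2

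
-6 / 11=-0.55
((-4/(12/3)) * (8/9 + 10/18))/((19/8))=-104/171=-0.61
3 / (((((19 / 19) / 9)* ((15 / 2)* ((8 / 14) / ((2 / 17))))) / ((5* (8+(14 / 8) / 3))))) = 2163 / 68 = 31.81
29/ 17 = 1.71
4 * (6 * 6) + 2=146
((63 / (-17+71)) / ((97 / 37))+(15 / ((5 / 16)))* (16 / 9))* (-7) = -116487 / 194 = -600.45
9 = 9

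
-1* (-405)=405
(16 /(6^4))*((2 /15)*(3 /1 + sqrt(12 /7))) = 4*sqrt(21) /8505 + 2 /405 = 0.01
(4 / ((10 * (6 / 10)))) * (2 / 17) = 4 / 51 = 0.08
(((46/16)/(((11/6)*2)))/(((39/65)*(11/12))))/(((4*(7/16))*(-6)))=-0.14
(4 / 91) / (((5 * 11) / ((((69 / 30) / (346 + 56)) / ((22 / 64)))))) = 736 / 55330275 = 0.00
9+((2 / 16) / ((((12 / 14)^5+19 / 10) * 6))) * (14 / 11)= 472334729 / 52416276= 9.01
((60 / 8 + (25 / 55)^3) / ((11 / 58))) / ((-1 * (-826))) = 586235 / 12093466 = 0.05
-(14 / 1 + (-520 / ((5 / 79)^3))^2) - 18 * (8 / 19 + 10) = -4206774270465.80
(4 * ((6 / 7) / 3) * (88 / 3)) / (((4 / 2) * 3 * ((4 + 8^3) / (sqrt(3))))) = 88 * sqrt(3) / 8127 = 0.02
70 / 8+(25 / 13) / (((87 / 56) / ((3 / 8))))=13895 / 1508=9.21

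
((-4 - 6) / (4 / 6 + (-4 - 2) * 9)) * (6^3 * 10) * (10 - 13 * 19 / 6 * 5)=-158625 / 2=-79312.50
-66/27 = -22/9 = -2.44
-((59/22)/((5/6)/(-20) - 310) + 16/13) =-1.22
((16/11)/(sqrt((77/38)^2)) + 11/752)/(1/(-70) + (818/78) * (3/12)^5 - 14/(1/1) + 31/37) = -215426278080/3872382264047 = -0.06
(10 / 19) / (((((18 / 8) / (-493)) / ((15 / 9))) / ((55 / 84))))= -1355750 / 10773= -125.85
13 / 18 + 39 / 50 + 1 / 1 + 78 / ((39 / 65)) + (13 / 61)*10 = 1847843 / 13725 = 134.63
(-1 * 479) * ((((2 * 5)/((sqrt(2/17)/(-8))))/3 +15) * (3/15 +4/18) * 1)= -9101/3 +72808 * sqrt(34)/27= 12690.04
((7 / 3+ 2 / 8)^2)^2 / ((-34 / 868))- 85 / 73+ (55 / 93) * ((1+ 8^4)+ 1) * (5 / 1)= 4379392531649 / 398867328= 10979.57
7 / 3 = 2.33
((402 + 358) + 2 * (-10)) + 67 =807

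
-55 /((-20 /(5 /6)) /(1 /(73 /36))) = 165 /146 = 1.13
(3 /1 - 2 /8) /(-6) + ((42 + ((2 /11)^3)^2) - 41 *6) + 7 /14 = -8671789559 /42517464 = -203.96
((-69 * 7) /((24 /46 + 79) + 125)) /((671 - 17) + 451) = -529 /247520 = -0.00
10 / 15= 2 / 3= 0.67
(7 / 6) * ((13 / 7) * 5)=65 / 6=10.83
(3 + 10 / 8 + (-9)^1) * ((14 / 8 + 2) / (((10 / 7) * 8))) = -399 / 256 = -1.56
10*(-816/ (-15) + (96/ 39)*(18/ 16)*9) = 10312/ 13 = 793.23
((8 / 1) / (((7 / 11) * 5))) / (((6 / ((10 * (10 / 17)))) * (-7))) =-880 / 2499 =-0.35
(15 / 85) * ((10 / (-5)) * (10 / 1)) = -60 / 17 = -3.53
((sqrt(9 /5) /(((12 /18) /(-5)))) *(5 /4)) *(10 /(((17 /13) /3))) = -8775 *sqrt(5) /68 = -288.55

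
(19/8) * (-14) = -133/4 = -33.25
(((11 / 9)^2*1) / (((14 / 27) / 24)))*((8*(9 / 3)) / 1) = 11616 / 7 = 1659.43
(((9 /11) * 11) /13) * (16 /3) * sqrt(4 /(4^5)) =3 /13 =0.23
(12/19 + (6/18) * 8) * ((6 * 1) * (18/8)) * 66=55836/19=2938.74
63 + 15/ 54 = 1139/ 18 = 63.28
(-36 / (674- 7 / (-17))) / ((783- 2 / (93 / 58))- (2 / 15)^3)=-12806100 / 187545907711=-0.00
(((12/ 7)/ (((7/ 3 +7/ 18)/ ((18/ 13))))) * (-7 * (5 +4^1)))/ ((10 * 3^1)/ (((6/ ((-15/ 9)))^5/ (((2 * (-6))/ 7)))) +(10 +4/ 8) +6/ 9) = -918330048/ 188099821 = -4.88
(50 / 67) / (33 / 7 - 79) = -0.01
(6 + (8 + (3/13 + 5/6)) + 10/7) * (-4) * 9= -54030/91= -593.74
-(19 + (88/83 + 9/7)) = -21.35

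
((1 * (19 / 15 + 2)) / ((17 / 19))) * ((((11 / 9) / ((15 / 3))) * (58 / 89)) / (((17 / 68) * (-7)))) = -339416 / 1021275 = -0.33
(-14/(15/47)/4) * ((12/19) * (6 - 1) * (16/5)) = -10528/95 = -110.82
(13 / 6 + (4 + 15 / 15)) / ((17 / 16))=344 / 51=6.75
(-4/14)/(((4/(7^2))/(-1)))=7/2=3.50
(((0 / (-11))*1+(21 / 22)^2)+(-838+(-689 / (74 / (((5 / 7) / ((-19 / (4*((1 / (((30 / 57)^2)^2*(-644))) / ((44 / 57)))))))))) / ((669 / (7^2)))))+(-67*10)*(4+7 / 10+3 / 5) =-4388.09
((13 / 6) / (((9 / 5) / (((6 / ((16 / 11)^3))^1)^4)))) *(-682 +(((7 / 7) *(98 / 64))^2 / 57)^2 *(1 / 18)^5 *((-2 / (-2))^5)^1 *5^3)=-895616535578075500027820860227635 / 75498913244517040920522129408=-11862.64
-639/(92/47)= -30033/92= -326.45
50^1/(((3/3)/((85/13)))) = 4250/13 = 326.92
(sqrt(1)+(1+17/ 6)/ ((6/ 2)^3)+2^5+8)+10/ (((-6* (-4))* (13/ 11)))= 174775/ 4212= 41.49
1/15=0.07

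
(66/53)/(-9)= -22/159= -0.14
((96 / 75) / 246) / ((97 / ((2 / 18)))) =16 / 2684475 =0.00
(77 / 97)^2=0.63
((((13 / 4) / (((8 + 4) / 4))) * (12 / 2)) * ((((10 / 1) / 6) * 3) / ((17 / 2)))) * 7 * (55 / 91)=275 / 17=16.18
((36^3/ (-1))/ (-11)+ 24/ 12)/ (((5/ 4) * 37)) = 186712/ 2035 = 91.75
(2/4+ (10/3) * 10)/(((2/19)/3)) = 3857/4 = 964.25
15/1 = 15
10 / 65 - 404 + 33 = -4821 / 13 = -370.85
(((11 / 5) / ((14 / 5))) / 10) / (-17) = -11 / 2380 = -0.00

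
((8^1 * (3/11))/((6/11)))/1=4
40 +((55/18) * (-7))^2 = 161185/324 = 497.48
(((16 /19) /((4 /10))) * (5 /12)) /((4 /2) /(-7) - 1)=-350 /513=-0.68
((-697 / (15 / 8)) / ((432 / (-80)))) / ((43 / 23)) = 128248 / 3483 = 36.82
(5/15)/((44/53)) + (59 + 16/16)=7973/132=60.40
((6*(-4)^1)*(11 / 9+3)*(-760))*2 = 462080 / 3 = 154026.67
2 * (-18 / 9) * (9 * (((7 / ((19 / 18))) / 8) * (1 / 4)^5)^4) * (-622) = 44092537839 / 4585262554988675072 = 0.00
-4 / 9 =-0.44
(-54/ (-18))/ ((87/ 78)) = 78/ 29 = 2.69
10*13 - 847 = -717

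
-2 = -2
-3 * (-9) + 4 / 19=27.21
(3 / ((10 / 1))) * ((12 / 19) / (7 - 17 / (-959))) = 0.03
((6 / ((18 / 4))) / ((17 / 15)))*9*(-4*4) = -2880 / 17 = -169.41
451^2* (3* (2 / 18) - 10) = -5898629 / 3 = -1966209.67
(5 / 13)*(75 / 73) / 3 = 125 / 949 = 0.13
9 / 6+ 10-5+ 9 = 31 / 2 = 15.50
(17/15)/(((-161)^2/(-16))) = -272/388815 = -0.00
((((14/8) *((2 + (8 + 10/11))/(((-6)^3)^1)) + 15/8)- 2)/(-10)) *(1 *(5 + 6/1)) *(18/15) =169/600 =0.28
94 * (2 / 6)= 94 / 3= 31.33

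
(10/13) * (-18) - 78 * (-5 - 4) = 8946/13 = 688.15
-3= -3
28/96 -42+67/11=-9403/264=-35.62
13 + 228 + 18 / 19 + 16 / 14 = 32331 / 133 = 243.09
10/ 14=5/ 7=0.71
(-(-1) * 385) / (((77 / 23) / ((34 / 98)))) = 1955 / 49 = 39.90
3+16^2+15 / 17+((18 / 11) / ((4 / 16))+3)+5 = 51318 / 187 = 274.43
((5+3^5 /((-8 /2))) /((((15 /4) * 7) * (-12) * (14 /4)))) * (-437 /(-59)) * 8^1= 389804 /130095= 3.00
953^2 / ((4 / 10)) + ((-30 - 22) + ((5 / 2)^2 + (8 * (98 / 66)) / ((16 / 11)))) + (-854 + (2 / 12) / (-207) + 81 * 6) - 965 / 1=5636573359 / 2484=2269151.92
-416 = -416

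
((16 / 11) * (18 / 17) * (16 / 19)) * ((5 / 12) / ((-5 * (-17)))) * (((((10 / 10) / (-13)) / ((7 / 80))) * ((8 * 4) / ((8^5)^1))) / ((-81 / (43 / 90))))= 43 / 1335647313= 0.00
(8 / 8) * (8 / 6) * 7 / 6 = 14 / 9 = 1.56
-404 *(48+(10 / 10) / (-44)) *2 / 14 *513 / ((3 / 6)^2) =-437508972 / 77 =-5681934.70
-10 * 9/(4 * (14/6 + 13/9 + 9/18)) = -405/77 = -5.26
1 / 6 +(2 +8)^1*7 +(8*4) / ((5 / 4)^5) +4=1587233 / 18750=84.65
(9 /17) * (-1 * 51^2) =-1377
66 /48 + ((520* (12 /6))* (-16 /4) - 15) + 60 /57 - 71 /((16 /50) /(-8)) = -364431 /152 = -2397.57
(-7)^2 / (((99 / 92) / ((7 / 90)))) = 15778 / 4455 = 3.54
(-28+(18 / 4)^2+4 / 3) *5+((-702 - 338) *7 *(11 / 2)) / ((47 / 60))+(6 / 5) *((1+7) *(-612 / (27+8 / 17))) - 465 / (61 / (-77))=-50773.88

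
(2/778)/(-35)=-1/13615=-0.00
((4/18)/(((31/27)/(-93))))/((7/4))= -72/7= -10.29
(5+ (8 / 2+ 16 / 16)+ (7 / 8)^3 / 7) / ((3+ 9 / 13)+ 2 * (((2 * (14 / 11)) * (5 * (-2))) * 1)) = -739167 / 3457024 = -0.21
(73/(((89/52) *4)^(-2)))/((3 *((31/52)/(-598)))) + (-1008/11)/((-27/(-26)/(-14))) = -1169079784/1023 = -1142795.49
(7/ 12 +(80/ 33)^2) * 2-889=-1908101/ 2178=-876.08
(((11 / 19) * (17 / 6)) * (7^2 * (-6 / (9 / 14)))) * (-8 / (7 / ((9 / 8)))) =18326 / 19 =964.53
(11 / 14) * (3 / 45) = 11 / 210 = 0.05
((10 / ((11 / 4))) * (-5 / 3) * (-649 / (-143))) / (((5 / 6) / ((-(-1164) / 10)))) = -549408 / 143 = -3842.01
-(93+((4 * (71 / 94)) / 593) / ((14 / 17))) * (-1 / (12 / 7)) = 4536307 / 83613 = 54.25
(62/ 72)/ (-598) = -31/ 21528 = -0.00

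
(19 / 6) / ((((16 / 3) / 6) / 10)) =285 / 8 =35.62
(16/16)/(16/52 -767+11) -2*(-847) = 16641843/9824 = 1694.00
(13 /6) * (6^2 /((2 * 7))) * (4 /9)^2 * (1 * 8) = 1664 /189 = 8.80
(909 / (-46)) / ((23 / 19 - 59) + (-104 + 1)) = 17271 / 140530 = 0.12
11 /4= 2.75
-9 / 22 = -0.41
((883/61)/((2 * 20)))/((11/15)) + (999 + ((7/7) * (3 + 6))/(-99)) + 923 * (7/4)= 14035455/5368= 2614.65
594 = 594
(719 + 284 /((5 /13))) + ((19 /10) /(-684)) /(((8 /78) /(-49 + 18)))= 139991 /96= 1458.24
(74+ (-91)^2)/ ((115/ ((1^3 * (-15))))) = -25065/ 23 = -1089.78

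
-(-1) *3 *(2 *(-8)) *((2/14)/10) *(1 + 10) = -264/35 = -7.54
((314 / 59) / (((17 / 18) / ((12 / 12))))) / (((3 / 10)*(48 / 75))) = 58875 / 2006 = 29.35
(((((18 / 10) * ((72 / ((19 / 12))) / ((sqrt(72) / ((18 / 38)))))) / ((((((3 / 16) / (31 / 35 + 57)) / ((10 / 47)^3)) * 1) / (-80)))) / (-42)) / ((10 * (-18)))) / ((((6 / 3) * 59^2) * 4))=-23339520 * sqrt(2) / 6392943688607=-0.00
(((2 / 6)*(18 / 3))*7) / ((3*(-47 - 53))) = -7 / 150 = -0.05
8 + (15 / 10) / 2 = 8.75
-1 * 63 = -63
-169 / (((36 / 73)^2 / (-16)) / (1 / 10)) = 900601 / 810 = 1111.85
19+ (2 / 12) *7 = 20.17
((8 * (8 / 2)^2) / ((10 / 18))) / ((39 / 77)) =29568 / 65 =454.89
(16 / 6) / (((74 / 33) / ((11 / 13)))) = 484 / 481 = 1.01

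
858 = 858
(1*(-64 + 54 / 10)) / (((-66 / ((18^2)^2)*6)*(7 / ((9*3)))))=23068476 / 385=59918.12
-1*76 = -76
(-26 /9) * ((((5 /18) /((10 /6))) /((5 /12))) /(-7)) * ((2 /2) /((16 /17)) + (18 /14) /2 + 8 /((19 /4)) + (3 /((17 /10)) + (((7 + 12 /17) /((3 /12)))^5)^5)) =2661933185716397427553237060393681535475596255337797909794890442318546489 /967041741761345270662693139101332060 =2752655930723341809643155000000000000.00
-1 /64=-0.02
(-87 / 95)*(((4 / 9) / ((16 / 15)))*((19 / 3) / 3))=-29 / 36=-0.81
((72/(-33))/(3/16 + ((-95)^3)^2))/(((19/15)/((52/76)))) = -74880/46704798362761913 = -0.00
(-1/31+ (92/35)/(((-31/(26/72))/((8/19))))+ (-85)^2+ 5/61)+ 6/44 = 1798981203071/248987970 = 7225.17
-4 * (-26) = 104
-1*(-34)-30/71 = 2384/71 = 33.58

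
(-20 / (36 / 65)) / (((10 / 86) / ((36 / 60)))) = -559 / 3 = -186.33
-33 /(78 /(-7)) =77 /26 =2.96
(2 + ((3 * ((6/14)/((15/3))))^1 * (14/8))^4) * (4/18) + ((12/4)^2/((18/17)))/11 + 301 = 2393632171/7920000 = 302.23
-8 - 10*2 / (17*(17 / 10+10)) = -16112 / 1989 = -8.10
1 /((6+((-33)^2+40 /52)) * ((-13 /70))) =-2 /407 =-0.00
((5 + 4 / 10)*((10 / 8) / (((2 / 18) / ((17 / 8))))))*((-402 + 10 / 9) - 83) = -1998945 / 32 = -62467.03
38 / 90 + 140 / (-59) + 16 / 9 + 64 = 18829 / 295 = 63.83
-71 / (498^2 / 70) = -2485 / 124002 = -0.02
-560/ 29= -19.31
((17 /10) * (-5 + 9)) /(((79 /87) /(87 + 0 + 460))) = 1618026 /395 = 4096.27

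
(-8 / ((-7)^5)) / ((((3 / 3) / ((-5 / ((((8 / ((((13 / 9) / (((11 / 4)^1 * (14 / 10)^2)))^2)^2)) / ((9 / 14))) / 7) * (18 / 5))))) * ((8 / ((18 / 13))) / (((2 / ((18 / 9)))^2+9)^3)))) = -343281250000000 / 1034124408997918623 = -0.00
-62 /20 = -3.10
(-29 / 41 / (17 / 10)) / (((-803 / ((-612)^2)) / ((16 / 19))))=102228480 / 625537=163.43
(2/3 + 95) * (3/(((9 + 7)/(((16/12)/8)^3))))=287/3456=0.08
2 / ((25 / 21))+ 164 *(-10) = -40958 / 25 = -1638.32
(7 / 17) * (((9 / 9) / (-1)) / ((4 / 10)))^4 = 4375 / 272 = 16.08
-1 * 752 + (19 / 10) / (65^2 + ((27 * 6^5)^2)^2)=-14611604381542220405460301 / 19430324975455080326410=-752.00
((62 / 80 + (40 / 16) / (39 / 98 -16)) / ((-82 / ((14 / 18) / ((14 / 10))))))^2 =157076089 / 9054514301184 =0.00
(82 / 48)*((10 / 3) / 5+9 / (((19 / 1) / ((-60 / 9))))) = -2911 / 684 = -4.26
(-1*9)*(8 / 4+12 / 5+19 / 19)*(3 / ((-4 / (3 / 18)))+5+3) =-15309 / 40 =-382.72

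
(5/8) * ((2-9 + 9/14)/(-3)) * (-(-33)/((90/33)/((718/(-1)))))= -3866071/336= -11506.16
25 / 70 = 5 / 14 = 0.36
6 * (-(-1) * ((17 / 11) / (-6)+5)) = 28.45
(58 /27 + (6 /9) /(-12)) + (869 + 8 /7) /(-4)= -162875 /756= -215.44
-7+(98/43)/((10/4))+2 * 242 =102751/215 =477.91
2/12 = 1/6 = 0.17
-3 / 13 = -0.23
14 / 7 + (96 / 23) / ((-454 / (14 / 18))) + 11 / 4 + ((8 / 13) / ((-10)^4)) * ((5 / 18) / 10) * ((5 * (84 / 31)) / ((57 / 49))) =853229791481 / 179897386500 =4.74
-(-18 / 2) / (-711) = -1 / 79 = -0.01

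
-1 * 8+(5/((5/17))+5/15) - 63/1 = -161/3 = -53.67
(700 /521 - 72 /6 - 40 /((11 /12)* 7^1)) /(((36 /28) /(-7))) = 91.96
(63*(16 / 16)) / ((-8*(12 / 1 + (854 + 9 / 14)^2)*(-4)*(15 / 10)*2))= 1029 / 1145308616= 0.00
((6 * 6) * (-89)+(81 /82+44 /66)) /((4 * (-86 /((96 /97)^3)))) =14520305664 /1609042499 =9.02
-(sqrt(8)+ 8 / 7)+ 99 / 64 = 181 / 448 - 2 * sqrt(2) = -2.42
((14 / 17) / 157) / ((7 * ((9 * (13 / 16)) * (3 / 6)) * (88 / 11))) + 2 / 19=624698 / 5933187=0.11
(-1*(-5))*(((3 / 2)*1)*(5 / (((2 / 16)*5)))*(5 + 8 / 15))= 332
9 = 9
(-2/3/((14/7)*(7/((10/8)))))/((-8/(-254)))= -635/336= -1.89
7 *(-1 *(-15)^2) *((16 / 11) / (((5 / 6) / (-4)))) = 120960 / 11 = 10996.36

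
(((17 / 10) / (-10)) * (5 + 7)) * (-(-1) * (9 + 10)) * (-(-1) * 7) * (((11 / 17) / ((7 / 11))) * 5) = -6897 / 5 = -1379.40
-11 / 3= -3.67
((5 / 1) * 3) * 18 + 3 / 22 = 5943 / 22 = 270.14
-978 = -978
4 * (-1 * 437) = -1748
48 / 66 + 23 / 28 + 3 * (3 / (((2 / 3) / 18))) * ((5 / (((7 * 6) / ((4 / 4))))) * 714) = 6362217 / 308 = 20656.55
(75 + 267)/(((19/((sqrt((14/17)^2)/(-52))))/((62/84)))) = -0.21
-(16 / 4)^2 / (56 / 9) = -18 / 7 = -2.57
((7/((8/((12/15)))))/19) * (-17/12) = -119/2280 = -0.05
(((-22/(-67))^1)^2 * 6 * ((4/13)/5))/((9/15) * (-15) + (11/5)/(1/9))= 1936/525213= 0.00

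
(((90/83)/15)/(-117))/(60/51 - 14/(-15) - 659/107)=18190/119206841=0.00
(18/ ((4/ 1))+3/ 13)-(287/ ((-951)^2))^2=100606761620929/ 21266470388826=4.73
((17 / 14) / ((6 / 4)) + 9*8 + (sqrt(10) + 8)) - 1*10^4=-208303 / 21 + sqrt(10)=-9916.03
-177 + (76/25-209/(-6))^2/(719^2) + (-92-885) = -13422860091239/11631622500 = -1154.00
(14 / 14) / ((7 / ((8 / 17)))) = 8 / 119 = 0.07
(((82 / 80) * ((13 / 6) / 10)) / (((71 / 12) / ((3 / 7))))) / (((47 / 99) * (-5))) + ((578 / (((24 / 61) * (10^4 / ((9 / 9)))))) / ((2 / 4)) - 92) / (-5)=128482393889 / 7007700000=18.33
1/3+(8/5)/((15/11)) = 113/75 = 1.51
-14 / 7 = -2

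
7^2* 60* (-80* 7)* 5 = -8232000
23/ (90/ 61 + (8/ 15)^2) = 315675/ 24154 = 13.07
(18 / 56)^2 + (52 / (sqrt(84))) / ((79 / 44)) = 81 / 784 + 1144 * sqrt(21) / 1659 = 3.26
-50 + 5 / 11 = -49.55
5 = 5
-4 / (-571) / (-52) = -1 / 7423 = -0.00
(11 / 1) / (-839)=-11 / 839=-0.01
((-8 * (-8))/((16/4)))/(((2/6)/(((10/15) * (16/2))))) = 256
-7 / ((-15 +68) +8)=-7 / 61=-0.11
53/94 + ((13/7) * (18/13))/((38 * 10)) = 17834/31255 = 0.57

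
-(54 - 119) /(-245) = -13 /49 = -0.27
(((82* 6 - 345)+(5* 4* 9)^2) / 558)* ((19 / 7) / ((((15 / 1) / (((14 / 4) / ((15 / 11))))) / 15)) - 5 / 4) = 3721207 / 11160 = 333.44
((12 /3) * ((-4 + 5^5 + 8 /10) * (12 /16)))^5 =225155041955246590742907 /3125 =72049613425678909037.73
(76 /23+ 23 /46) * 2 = 7.61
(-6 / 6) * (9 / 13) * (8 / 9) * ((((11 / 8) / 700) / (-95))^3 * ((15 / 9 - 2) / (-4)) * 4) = 0.00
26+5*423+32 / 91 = 194863 / 91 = 2141.35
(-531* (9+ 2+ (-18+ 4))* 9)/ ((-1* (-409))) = 35.05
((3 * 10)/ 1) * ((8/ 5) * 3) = 144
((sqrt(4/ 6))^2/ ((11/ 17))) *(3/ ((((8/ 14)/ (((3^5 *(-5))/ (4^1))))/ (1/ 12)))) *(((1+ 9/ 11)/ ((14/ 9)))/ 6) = -103275/ 3872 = -26.67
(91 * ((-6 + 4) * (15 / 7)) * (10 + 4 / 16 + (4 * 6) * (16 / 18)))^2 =606883225 / 4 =151720806.25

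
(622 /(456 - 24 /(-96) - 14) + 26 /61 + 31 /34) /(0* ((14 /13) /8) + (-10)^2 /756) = 31197663 /1503650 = 20.75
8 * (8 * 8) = 512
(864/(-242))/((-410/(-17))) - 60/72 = -146057/148830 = -0.98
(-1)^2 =1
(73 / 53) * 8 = 584 / 53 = 11.02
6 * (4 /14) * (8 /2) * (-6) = -288 /7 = -41.14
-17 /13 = -1.31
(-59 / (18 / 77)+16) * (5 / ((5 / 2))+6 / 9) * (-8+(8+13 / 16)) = -55315 / 108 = -512.18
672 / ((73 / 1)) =672 / 73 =9.21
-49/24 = -2.04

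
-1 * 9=-9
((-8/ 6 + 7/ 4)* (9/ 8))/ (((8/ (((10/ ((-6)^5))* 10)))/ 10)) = -625/ 82944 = -0.01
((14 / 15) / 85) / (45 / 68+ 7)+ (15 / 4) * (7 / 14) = 586573 / 312600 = 1.88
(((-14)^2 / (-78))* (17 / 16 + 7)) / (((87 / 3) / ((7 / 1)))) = -14749 / 3016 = -4.89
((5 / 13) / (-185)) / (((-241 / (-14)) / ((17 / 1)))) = -238 / 115921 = -0.00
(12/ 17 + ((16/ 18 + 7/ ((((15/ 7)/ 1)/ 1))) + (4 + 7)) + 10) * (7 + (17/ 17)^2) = 206.89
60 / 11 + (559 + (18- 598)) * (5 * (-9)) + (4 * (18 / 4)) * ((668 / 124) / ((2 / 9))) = 472902 / 341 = 1386.81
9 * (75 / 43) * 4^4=172800 / 43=4018.60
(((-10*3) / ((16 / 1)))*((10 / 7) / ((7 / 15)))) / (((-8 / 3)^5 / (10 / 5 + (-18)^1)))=-273375 / 401408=-0.68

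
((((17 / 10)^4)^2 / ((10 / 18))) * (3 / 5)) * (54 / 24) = 1695109058163 / 10000000000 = 169.51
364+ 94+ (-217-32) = 209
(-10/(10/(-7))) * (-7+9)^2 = 28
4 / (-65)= -4 / 65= -0.06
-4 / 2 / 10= -1 / 5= -0.20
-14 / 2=-7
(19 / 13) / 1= 19 / 13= 1.46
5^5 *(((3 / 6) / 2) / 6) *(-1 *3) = -3125 / 8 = -390.62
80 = 80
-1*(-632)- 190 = 442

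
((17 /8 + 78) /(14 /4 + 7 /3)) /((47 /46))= 44229 /3290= 13.44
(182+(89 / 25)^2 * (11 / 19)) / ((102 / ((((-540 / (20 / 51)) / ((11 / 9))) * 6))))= -1639069749 / 130625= -12547.90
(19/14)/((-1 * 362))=-19/5068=-0.00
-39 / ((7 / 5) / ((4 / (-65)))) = 12 / 7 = 1.71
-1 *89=-89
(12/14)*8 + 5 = 11.86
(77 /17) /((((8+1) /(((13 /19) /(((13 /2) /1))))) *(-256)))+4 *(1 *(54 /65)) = 80367731 /24186240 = 3.32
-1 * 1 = -1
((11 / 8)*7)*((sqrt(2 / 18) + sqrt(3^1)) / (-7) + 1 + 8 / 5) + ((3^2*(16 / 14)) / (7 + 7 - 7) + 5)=45623 / 1470 - 11*sqrt(3) / 8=28.65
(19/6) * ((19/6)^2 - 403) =-268793/216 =-1244.41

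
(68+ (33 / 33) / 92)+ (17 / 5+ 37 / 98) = 1618111 / 22540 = 71.79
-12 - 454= -466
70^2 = 4900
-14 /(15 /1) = -14 /15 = -0.93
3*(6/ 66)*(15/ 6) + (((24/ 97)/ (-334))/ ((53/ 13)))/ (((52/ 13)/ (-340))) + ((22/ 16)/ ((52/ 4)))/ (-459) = 0.70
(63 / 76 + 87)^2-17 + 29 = 44624937 / 5776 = 7725.92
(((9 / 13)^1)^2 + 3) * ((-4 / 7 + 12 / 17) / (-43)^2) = 1344 / 5312177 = 0.00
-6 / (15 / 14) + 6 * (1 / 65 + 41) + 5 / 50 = 31277 / 130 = 240.59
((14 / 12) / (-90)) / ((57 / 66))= -77 / 5130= -0.02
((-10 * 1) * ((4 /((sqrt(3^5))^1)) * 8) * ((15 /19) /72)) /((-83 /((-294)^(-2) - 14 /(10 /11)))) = -3502930 * sqrt(3) /145277307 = -0.04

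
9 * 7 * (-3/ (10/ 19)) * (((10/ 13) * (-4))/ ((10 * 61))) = 7182/ 3965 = 1.81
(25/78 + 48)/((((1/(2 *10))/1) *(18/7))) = 131915/351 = 375.83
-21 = -21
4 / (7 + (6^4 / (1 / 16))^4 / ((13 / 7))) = 52 / 1294189812265255003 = 0.00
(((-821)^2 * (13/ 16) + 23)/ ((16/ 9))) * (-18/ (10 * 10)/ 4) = -709794981/ 51200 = -13863.18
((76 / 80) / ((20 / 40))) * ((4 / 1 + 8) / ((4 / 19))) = 1083 / 10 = 108.30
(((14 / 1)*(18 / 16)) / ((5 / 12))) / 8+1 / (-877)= 165713 / 35080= 4.72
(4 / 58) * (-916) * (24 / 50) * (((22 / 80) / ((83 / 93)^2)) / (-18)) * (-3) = -43573662 / 24972625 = -1.74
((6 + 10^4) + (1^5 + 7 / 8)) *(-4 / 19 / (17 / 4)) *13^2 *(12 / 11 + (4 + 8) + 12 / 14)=-29063829756 / 24871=-1168583.08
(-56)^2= 3136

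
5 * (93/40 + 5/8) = 59/4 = 14.75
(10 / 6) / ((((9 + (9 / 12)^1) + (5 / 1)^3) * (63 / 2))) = 40 / 101871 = 0.00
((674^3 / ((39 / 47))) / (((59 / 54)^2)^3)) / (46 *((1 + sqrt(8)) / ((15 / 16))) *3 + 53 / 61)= -1638257787445575287254510080 / 7723845304568655731131 + 3257289325974028391602421760 *sqrt(2) / 7723845304568655731131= 384296.27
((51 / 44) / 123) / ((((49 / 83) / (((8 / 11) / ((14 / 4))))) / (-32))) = -180608 / 1701623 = -0.11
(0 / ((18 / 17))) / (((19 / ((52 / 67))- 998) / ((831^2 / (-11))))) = 0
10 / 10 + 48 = 49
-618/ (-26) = 309/ 13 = 23.77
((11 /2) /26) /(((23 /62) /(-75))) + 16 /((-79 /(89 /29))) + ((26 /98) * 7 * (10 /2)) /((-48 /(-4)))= -2452117249 /57540756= -42.62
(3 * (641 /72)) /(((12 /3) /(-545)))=-349345 /96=-3639.01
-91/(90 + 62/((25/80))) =-65/206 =-0.32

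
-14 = -14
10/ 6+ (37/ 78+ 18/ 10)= 3.94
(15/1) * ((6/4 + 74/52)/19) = 2.31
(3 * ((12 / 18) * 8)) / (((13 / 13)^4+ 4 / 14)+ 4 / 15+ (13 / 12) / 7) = 2240 / 239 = 9.37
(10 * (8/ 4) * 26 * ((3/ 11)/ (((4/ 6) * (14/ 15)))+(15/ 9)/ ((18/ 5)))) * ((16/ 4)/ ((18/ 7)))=1948700/ 2673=729.03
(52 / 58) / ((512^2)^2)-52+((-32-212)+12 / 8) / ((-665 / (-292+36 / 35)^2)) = 263354460073369908083 / 8544407938662400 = 30821.85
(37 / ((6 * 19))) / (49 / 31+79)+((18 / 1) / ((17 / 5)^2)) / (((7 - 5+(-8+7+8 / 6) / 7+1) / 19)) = 6394003439 / 658392864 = 9.71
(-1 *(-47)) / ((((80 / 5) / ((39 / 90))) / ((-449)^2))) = 256621.27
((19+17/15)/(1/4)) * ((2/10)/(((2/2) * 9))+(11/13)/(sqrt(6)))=29.61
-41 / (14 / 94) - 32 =-2151 / 7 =-307.29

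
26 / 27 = 0.96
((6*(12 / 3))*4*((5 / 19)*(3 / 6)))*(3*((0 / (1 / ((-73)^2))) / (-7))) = 0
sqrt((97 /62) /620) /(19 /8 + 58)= 2 * sqrt(970) /74865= 0.00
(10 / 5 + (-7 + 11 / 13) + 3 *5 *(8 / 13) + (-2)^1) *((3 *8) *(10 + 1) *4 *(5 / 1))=211200 / 13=16246.15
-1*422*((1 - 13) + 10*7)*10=-244760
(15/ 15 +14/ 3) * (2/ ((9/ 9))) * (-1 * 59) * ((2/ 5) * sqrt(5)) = -4012 * sqrt(5)/ 15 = -598.07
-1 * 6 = -6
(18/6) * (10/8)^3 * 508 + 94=49129/16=3070.56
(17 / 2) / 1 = 17 / 2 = 8.50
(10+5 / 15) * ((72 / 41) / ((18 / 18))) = 744 / 41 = 18.15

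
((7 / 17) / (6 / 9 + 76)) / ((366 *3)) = 7 / 1431060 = 0.00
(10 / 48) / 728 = 5 / 17472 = 0.00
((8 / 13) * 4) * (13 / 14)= 16 / 7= 2.29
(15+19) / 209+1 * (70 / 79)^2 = 1236294 / 1304369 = 0.95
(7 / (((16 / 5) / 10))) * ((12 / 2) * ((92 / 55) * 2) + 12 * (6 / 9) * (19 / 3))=51065 / 33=1547.42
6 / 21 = 2 / 7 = 0.29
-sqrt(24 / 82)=-2* sqrt(123) / 41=-0.54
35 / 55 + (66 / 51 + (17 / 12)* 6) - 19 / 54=50887 / 5049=10.08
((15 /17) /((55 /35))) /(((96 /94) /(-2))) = -1645 /1496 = -1.10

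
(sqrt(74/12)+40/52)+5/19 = 255/247+sqrt(222)/6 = 3.52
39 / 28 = 1.39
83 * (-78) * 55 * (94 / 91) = -2574660 / 7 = -367808.57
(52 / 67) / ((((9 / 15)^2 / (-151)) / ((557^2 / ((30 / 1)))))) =-6090187870 / 1809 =-3366604.68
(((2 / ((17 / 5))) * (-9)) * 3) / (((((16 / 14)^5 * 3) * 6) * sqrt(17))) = -252105 * sqrt(17) / 9469952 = -0.11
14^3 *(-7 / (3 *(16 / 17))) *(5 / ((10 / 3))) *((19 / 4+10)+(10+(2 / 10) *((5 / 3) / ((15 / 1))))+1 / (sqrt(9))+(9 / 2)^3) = -1707905731 / 1440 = -1186045.65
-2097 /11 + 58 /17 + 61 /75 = -2614418 /14025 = -186.41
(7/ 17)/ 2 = 7/ 34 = 0.21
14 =14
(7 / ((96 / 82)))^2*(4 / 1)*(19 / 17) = 1565011 / 9792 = 159.83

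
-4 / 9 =-0.44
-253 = -253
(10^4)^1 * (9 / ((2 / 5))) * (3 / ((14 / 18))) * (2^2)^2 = 97200000 / 7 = 13885714.29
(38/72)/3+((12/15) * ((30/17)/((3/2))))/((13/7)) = 16295/23868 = 0.68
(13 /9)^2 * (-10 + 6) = -676 /81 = -8.35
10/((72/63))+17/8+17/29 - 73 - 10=-16597/232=-71.54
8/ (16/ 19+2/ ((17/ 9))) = 4.21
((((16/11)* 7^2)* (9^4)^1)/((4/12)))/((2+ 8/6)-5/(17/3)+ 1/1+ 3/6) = 1574010144/4433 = 355066.58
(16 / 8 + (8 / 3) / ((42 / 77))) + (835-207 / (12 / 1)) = 29687 / 36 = 824.64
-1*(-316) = 316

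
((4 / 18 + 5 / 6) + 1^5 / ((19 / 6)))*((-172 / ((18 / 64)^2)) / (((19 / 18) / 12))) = -330416128 / 9747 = -33899.26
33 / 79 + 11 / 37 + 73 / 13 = 240549 / 37999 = 6.33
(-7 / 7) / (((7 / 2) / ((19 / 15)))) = -38 / 105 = -0.36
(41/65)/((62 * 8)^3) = 41/7931555840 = 0.00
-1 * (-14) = 14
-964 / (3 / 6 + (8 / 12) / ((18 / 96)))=-17352 / 73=-237.70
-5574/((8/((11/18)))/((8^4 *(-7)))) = 36624896/3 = 12208298.67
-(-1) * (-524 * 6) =-3144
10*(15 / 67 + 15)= 10200 / 67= 152.24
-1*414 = -414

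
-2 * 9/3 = -6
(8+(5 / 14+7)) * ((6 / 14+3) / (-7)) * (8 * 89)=-1836960 / 343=-5355.57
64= 64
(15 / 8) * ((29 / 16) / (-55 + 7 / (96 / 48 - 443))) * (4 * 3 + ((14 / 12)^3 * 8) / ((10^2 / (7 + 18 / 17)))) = -121351573 / 150840320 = -0.80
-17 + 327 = 310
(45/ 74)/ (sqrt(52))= 45*sqrt(13)/ 1924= 0.08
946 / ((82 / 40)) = 18920 / 41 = 461.46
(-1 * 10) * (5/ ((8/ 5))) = -125/ 4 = -31.25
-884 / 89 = -9.93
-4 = -4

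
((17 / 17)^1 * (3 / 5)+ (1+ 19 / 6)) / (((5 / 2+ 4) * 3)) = 11 / 45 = 0.24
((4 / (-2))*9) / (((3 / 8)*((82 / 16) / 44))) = -16896 / 41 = -412.10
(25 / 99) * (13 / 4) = 325 / 396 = 0.82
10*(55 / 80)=55 / 8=6.88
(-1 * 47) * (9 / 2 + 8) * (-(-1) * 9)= -10575 / 2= -5287.50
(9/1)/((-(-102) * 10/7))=21/340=0.06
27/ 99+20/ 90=49/ 99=0.49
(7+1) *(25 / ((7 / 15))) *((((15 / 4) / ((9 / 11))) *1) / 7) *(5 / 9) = 68750 / 441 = 155.90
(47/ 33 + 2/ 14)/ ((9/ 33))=362/ 63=5.75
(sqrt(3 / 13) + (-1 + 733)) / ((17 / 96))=96*sqrt(39) / 221 + 70272 / 17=4136.36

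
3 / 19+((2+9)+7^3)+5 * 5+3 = 7261 / 19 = 382.16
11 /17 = 0.65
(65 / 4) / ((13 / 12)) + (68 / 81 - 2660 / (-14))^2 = 239048179 / 6561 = 36434.72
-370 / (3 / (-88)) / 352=185 / 6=30.83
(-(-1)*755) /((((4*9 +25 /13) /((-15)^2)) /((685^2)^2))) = 486222562717734375 /493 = 986252662713457.15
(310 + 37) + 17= 364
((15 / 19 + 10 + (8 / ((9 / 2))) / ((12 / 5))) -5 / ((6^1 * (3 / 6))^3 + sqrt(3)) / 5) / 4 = sqrt(3) / 2904 + 1426813 / 496584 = 2.87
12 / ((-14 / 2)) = -12 / 7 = -1.71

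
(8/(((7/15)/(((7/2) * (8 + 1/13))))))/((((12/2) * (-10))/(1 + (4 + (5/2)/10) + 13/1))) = -7665/52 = -147.40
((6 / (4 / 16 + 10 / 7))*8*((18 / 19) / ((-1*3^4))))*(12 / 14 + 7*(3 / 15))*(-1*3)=10112 / 4465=2.26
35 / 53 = 0.66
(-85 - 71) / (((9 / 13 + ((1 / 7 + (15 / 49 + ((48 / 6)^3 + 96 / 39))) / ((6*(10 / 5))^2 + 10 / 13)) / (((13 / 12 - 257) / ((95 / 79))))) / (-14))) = 105868642117784 / 32749220083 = 3232.71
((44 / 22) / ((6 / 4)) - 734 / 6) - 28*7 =-317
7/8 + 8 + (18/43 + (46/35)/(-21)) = 2333971/252840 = 9.23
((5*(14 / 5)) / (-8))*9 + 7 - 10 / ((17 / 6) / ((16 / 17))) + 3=-10487 / 1156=-9.07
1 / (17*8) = 0.01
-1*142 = -142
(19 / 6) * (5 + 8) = 247 / 6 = 41.17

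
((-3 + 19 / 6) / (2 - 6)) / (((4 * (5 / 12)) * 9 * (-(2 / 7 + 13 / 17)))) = 119 / 45000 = 0.00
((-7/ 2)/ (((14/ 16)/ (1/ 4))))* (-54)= 54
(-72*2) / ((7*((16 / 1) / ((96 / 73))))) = -864 / 511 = -1.69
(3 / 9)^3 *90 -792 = -2366 / 3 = -788.67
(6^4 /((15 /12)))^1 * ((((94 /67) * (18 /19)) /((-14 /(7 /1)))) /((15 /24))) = -35085312 /31825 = -1102.44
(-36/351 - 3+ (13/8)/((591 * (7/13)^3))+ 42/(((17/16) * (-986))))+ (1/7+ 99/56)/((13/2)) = -166741131567/58896505304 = -2.83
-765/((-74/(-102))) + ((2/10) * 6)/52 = -5071839/4810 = -1054.44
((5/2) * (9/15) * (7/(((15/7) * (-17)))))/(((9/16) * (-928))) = 0.00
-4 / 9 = -0.44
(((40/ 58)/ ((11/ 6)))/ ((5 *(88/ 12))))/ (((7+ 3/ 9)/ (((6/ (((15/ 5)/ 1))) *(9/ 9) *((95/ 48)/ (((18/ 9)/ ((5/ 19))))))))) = 225/ 308792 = 0.00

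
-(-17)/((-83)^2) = 17/6889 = 0.00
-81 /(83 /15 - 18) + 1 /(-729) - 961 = -130120855 /136323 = -954.50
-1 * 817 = -817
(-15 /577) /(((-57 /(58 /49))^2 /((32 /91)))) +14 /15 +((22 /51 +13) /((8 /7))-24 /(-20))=1289190292636229 /92842480447080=13.89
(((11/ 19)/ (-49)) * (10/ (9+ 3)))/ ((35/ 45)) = -165/ 13034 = -0.01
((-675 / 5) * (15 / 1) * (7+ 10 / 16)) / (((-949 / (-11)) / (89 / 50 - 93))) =16326.06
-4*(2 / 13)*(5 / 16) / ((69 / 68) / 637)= -8330 / 69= -120.72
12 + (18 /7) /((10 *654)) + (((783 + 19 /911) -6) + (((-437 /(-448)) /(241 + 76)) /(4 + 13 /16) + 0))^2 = 127562784987423376998701873 /211275575655888331280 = 603774.41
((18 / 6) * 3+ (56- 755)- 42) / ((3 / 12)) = -2928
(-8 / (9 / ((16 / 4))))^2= 1024 / 81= 12.64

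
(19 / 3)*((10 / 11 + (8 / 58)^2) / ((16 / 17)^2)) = 7857621 / 1184128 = 6.64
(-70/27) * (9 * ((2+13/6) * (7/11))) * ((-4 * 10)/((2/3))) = 122500/33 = 3712.12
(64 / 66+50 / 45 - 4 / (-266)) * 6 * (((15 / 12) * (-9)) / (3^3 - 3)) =-34495 / 5852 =-5.89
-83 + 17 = -66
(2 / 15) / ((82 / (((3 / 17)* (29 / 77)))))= 29 / 268345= 0.00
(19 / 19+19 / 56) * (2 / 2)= 75 / 56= 1.34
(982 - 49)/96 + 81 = 2903/32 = 90.72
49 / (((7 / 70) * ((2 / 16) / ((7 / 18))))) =13720 / 9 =1524.44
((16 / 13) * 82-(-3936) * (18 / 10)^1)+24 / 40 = 467111 / 65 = 7186.32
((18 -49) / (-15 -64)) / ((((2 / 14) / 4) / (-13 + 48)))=30380 / 79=384.56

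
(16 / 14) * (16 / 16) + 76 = 540 / 7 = 77.14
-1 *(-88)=88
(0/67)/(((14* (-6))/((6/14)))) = 0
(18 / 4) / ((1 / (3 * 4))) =54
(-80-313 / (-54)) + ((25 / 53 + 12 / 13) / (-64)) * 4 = -22112531 / 297648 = -74.29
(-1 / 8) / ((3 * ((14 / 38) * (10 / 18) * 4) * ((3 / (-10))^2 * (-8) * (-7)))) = -95 / 9408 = -0.01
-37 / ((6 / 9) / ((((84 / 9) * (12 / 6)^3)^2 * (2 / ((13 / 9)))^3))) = -1804529664 / 2197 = -821360.79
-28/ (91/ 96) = -384/ 13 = -29.54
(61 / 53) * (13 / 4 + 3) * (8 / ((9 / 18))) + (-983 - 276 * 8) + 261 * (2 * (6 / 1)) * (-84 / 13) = -16062963 / 689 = -23313.44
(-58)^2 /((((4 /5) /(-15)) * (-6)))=21025 /2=10512.50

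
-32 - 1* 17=-49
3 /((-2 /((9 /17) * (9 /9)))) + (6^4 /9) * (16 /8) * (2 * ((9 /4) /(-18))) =-2475 /34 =-72.79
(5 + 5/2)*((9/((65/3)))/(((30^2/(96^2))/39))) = 31104/25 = 1244.16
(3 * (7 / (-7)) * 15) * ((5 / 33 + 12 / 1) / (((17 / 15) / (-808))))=72901800 / 187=389849.20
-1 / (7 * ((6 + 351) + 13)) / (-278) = 0.00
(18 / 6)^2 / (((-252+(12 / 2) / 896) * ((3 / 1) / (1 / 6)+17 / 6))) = -8064 / 4703875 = -0.00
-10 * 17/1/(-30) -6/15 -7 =-26/15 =-1.73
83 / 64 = 1.30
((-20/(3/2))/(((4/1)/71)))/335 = -142/201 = -0.71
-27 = -27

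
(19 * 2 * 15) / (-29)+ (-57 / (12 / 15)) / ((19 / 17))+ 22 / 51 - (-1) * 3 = -473125 / 5916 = -79.97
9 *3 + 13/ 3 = 94/ 3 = 31.33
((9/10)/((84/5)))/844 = 3/47264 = 0.00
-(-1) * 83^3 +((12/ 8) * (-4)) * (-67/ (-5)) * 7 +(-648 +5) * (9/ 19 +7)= 566418.62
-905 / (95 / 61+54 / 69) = -1269715 / 3283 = -386.75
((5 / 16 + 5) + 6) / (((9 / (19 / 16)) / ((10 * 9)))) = 17195 / 128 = 134.34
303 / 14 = 21.64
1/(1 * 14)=1/14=0.07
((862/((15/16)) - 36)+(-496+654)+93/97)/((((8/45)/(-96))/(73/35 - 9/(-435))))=-1185715.28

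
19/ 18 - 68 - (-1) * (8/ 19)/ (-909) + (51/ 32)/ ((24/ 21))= -289822861/ 4421376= -65.55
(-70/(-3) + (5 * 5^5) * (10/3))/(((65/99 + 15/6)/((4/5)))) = 8253696/625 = 13205.91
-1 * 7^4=-2401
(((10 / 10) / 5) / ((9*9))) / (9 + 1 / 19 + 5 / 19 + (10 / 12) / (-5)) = 38 / 140805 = 0.00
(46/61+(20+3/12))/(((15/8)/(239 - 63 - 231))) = -112750/183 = -616.12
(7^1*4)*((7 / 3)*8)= 1568 / 3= 522.67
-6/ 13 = -0.46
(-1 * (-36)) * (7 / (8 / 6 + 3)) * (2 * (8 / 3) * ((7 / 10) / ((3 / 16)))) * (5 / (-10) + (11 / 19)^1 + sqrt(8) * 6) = 112896 / 1235 + 903168 * sqrt(2) / 65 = 19741.76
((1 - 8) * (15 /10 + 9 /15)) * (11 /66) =-49 /20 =-2.45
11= 11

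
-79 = -79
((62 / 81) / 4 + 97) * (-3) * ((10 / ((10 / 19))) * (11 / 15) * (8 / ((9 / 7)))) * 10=-184279480 / 729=-252783.92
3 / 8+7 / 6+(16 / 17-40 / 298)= 142777 / 60792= 2.35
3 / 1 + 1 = 4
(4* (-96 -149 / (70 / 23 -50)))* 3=-100253 / 90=-1113.92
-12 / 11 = -1.09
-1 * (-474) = 474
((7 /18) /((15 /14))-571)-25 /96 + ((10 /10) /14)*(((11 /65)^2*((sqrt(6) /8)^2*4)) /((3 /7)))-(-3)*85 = -1153145531 /3650400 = -315.90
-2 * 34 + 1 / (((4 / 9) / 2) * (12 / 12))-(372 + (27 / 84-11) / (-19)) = -231985 / 532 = -436.06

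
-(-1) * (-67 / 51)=-67 / 51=-1.31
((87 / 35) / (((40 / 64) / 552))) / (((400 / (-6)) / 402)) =-57916944 / 4375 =-13238.16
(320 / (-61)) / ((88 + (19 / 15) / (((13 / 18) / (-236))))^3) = 1373125 / 9060950634496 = 0.00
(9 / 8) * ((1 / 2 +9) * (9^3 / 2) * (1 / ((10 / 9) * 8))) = 1121931 / 2560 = 438.25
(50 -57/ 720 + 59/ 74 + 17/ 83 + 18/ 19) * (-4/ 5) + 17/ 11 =-7692594479/ 192551700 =-39.95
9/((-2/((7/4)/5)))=-63/40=-1.58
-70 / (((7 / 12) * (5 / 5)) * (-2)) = 60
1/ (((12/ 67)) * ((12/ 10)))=335/ 72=4.65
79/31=2.55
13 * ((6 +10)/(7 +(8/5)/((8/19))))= 520/27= 19.26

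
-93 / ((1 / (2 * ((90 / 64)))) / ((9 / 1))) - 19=-37969 / 16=-2373.06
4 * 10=40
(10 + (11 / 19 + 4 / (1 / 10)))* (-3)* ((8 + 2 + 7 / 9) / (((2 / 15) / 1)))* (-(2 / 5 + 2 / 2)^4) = 223814017 / 4750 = 47118.74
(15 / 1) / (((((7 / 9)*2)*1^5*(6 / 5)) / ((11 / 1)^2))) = 27225 / 28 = 972.32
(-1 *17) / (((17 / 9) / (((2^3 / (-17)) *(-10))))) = -720 / 17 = -42.35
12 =12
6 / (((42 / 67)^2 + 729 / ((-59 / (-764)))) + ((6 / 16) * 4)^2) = 2118808 / 3334500633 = 0.00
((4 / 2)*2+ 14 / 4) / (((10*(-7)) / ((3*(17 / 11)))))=-153 / 308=-0.50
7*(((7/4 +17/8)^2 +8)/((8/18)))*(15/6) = 463995/512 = 906.24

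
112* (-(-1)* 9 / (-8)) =-126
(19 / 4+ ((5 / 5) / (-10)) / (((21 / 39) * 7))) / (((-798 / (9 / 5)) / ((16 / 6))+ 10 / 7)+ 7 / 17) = -78693 / 2739065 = -0.03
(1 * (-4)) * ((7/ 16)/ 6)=-7/ 24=-0.29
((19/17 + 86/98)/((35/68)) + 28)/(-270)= -27334/231525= -0.12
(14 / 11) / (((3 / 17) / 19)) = 4522 / 33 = 137.03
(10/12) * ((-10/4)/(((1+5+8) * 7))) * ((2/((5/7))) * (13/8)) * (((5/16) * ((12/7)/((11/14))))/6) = -325/29568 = -0.01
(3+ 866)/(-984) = -869/984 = -0.88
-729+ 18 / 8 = -726.75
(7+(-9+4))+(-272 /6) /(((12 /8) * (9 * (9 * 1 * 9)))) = 12850 /6561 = 1.96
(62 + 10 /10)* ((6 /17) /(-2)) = -189 /17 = -11.12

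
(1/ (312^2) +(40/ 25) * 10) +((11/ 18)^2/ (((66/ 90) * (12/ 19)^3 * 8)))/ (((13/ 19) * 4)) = 16241391355/ 1009262592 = 16.09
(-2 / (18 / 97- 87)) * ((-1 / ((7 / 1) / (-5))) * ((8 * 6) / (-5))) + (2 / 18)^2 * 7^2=0.45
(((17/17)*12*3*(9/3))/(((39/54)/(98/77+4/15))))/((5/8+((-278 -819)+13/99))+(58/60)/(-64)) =-189609984/902966441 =-0.21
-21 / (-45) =7 / 15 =0.47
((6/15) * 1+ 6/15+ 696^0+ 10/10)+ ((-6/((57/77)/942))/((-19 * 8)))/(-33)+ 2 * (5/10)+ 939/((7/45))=152598111/25270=6038.71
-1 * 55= -55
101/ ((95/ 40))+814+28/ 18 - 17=143825/ 171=841.08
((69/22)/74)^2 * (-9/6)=-14283/5300768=-0.00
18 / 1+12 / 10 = 96 / 5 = 19.20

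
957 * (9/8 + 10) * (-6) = -255519/4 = -63879.75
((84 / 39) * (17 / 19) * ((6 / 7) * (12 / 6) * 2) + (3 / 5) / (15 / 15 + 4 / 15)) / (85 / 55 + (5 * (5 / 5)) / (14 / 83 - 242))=29705016 / 6396521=4.64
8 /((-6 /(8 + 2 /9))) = -296 /27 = -10.96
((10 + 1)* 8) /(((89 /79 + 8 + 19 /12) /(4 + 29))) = 250272 /923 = 271.15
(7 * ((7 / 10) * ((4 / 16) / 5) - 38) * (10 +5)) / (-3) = 53151 / 40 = 1328.78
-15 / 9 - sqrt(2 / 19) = -5 / 3 - sqrt(38) / 19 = -1.99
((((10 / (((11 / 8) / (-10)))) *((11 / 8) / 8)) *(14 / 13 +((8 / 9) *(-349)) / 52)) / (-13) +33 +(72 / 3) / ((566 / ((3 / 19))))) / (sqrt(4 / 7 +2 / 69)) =17807459 *sqrt(140070) / 182441610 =36.53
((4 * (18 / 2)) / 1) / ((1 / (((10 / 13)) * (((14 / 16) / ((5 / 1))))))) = 63 / 13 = 4.85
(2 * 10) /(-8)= -5 /2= -2.50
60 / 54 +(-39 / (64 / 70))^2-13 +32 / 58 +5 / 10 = 483405341 / 267264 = 1808.72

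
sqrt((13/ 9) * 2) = sqrt(26)/ 3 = 1.70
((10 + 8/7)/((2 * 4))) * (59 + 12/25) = 57993/700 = 82.85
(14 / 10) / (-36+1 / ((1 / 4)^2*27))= -189 / 4780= -0.04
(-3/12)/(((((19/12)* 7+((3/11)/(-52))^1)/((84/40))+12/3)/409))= -3684681/334244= -11.02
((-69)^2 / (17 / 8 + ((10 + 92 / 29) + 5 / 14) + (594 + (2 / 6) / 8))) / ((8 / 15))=8698347 / 594088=14.64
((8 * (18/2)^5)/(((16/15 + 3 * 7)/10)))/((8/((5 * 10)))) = 442867500/331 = 1337968.28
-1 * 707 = -707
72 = 72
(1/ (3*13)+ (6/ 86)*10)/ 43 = 1213/ 72111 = 0.02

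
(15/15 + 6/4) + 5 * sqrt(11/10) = 5/2 + sqrt(110)/2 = 7.74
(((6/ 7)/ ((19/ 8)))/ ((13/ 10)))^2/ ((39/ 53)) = 4070400/ 38862733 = 0.10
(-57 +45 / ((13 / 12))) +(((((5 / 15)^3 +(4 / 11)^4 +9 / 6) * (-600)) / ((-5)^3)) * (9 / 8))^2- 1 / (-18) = 138091173607043 / 2507998907700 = 55.06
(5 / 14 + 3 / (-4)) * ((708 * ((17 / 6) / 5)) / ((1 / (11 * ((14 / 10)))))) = -121363 / 50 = -2427.26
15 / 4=3.75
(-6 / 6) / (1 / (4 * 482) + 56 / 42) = -0.75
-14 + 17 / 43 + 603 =25344 / 43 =589.40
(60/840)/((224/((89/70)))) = 0.00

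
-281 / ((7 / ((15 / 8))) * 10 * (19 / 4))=-843 / 532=-1.58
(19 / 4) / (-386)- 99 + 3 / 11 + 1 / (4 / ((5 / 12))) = -10051343 / 101904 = -98.64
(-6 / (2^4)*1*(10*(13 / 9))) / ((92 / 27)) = -585 / 368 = -1.59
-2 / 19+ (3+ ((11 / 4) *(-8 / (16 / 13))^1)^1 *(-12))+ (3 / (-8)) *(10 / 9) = 49471 / 228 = 216.98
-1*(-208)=208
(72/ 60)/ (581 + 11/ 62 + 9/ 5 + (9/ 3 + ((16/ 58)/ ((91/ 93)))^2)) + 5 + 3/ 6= 5.50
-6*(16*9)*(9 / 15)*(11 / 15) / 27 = -352 / 25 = -14.08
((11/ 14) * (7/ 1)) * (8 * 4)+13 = 189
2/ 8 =1/ 4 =0.25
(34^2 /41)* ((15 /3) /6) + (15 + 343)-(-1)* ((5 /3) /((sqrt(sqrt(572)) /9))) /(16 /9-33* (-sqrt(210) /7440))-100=-301320* sqrt(105)* 143^(3 /4) /2044177447 + 664243200* 143^(3 /4)* sqrt(2) /22485951917 + 34624 /123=283.16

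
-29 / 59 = -0.49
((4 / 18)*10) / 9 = 20 / 81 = 0.25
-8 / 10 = -4 / 5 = -0.80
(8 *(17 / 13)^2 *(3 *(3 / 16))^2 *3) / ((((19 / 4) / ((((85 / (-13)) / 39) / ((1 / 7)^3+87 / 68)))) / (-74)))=429285829455 / 16230388031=26.45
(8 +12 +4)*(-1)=-24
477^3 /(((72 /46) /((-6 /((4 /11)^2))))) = -100680899913 /32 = -3146278122.28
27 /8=3.38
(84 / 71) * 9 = 756 / 71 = 10.65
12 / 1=12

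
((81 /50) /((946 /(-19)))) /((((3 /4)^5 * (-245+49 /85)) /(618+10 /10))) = 6397984 /18425715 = 0.35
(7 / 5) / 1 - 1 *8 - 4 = -53 / 5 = -10.60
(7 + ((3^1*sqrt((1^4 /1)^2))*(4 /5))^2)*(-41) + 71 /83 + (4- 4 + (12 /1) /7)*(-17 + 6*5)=-7262774 /14525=-500.02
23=23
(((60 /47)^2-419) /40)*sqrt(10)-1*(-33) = 33-921971*sqrt(10) /88360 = 0.00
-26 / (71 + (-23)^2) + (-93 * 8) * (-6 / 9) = 148787 / 300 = 495.96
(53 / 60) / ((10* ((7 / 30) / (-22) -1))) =-583 / 6670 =-0.09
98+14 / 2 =105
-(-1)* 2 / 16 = 1 / 8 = 0.12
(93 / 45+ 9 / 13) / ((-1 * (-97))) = 0.03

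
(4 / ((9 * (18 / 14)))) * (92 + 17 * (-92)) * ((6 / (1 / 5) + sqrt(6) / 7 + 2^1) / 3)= -1318912 / 243 - 5888 * sqrt(6) / 243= -5486.97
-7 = -7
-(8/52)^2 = -4/169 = -0.02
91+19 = 110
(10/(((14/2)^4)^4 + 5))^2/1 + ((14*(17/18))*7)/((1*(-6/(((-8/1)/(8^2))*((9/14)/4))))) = 10952241102922175341475705957/35341685575816095219551847552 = 0.31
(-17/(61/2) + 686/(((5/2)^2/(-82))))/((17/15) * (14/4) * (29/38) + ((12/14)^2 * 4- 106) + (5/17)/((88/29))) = 57353142402864/636794264945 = 90.07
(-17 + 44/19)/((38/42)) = -5859/361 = -16.23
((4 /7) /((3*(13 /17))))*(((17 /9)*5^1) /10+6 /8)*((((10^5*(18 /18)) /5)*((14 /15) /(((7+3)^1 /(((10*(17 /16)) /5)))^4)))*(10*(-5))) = -433056385 /539136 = -803.24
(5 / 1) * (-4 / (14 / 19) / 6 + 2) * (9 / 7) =345 / 49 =7.04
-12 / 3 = -4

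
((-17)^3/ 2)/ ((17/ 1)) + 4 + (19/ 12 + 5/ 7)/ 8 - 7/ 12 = -94615/ 672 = -140.80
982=982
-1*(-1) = 1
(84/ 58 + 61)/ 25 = 1811/ 725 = 2.50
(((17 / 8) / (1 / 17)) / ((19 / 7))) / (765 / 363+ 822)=244783 / 15156984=0.02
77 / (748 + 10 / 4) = 0.10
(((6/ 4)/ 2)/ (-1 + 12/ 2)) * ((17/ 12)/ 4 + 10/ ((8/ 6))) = 377/ 320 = 1.18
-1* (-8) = 8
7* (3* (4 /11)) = 84 /11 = 7.64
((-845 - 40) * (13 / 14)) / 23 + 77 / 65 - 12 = -974191 / 20930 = -46.55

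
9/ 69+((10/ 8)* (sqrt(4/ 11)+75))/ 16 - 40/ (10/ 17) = -61.96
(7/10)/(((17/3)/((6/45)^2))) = 0.00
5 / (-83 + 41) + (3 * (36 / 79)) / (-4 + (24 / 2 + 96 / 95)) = 5800 / 177513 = 0.03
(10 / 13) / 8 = 5 / 52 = 0.10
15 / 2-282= -549 / 2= -274.50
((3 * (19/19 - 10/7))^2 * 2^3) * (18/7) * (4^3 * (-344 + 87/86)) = -11009696256/14749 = -746470.69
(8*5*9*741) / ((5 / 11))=586872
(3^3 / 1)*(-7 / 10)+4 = -149 / 10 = -14.90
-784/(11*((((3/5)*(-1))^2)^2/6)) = -3299.66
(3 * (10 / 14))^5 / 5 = 151875 / 16807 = 9.04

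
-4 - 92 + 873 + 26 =803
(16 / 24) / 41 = 2 / 123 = 0.02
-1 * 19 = -19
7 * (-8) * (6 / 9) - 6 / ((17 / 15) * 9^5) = -37.33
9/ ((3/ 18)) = 54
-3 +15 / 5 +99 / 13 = 99 / 13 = 7.62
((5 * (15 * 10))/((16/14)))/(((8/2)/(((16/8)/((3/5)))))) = 4375/8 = 546.88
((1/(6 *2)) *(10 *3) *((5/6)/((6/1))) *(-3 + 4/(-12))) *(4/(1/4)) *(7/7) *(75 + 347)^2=-89042000/27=-3297851.85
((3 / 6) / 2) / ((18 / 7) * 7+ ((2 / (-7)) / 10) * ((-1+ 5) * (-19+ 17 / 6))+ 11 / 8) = 210 / 17827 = 0.01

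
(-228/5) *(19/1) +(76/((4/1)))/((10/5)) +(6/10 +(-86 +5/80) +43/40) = -75293/80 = -941.16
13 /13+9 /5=14 /5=2.80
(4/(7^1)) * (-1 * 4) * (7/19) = -16/19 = -0.84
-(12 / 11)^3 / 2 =-864 / 1331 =-0.65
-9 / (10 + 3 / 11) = -99 / 113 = -0.88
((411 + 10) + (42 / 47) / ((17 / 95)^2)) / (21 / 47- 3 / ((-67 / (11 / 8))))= 3268256248 / 3701223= 883.02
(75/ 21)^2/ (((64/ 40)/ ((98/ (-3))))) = -3125/ 12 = -260.42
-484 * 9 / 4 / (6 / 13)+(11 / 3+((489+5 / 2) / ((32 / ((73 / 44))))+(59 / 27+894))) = -109042475 / 76032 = -1434.17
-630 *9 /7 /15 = -54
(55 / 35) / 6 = 11 / 42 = 0.26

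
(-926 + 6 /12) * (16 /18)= -2468 /3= -822.67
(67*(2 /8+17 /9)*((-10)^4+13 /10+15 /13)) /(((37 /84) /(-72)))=-563501040564 /2405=-234303966.97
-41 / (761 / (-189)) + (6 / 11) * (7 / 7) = 89805 / 8371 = 10.73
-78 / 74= -39 / 37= -1.05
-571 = -571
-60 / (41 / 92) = -5520 / 41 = -134.63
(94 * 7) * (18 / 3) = 3948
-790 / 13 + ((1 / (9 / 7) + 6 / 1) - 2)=-6551 / 117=-55.99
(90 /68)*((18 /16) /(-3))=-135 /272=-0.50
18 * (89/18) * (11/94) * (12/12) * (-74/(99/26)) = -85618/423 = -202.41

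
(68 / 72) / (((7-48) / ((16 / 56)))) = -17 / 2583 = -0.01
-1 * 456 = -456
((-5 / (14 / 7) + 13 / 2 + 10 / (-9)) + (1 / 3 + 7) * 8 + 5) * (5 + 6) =732.11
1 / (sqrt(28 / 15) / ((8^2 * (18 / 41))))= 576 * sqrt(105) / 287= 20.57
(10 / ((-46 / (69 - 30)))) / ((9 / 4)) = -260 / 69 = -3.77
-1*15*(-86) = 1290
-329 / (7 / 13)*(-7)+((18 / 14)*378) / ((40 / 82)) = 52733 / 10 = 5273.30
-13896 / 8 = -1737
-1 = -1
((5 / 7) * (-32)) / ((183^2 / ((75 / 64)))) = -125 / 156282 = -0.00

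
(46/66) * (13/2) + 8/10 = 1759/330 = 5.33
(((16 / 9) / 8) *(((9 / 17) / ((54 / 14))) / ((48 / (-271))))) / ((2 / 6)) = -1897 / 3672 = -0.52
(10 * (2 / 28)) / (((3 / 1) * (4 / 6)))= 5 / 14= 0.36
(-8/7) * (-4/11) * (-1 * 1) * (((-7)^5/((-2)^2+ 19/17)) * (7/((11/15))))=13027.94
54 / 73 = 0.74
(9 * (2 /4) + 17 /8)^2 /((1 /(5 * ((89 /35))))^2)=22250089 /3136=7095.05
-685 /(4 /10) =-3425 /2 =-1712.50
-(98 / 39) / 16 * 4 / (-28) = 7 / 312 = 0.02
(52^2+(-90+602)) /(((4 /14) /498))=5605488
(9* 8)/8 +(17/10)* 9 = 243/10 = 24.30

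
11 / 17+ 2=45 / 17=2.65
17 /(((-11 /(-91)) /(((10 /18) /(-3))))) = -7735 /297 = -26.04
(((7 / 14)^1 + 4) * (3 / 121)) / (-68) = -0.00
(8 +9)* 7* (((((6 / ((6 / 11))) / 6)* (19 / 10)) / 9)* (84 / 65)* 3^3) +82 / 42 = 10981436 / 6825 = 1609.00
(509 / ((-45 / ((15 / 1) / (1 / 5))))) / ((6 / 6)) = -848.33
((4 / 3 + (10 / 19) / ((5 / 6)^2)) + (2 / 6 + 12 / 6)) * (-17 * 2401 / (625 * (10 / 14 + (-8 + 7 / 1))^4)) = -43361.42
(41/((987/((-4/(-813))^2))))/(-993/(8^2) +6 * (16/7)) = -41984/75209679603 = -0.00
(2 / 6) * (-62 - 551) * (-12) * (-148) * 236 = -85643456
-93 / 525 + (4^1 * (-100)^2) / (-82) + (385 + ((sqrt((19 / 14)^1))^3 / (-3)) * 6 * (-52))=-738896 / 7175 + 494 * sqrt(266) / 49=61.44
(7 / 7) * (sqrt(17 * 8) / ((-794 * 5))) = -sqrt(34) / 1985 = -0.00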